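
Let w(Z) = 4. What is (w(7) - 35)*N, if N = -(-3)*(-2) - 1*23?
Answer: 899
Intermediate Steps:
N = -29 (N = -3*(-1)*(-2) - 23 = 3*(-2) - 23 = -6 - 23 = -29)
(w(7) - 35)*N = (4 - 35)*(-29) = -31*(-29) = 899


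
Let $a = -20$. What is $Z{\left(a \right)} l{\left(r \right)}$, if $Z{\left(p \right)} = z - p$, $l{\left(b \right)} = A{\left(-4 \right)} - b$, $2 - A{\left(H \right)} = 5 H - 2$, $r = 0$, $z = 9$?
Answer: $696$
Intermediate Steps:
$A{\left(H \right)} = 4 - 5 H$ ($A{\left(H \right)} = 2 - \left(5 H - 2\right) = 2 - \left(-2 + 5 H\right) = 4 - 5 H$)
$l{\left(b \right)} = 24 - b$ ($l{\left(b \right)} = \left(4 - -20\right) - b = \left(4 + 20\right) - b = 24 - b$)
$Z{\left(p \right)} = 9 - p$
$Z{\left(a \right)} l{\left(r \right)} = \left(9 - -20\right) \left(24 - 0\right) = \left(9 + 20\right) \left(24 + 0\right) = 29 \cdot 24 = 696$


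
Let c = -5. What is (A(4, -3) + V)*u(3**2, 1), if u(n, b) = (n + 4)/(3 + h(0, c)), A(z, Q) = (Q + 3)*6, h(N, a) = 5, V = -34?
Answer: -221/4 ≈ -55.250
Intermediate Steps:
A(z, Q) = 18 + 6*Q (A(z, Q) = (3 + Q)*6 = 18 + 6*Q)
u(n, b) = 1/2 + n/8 (u(n, b) = (n + 4)/(3 + 5) = (4 + n)/8 = (4 + n)*(1/8) = 1/2 + n/8)
(A(4, -3) + V)*u(3**2, 1) = ((18 + 6*(-3)) - 34)*(1/2 + (1/8)*3**2) = ((18 - 18) - 34)*(1/2 + (1/8)*9) = (0 - 34)*(1/2 + 9/8) = -34*13/8 = -221/4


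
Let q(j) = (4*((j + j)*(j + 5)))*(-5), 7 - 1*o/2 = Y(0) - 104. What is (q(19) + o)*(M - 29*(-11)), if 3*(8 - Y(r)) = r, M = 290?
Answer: -10982706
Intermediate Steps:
Y(r) = 8 - r/3
o = 206 (o = 14 - 2*((8 - 1/3*0) - 104) = 14 - 2*((8 + 0) - 104) = 14 - 2*(8 - 104) = 14 - 2*(-96) = 14 + 192 = 206)
q(j) = -40*j*(5 + j) (q(j) = (4*((2*j)*(5 + j)))*(-5) = (4*(2*j*(5 + j)))*(-5) = (8*j*(5 + j))*(-5) = -40*j*(5 + j))
(q(19) + o)*(M - 29*(-11)) = (-40*19*(5 + 19) + 206)*(290 - 29*(-11)) = (-40*19*24 + 206)*(290 + 319) = (-18240 + 206)*609 = -18034*609 = -10982706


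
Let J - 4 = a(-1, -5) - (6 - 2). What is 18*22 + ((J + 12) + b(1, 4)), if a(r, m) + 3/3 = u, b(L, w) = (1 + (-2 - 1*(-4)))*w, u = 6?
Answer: 425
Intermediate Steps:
b(L, w) = 3*w (b(L, w) = (1 + (-2 + 4))*w = (1 + 2)*w = 3*w)
a(r, m) = 5 (a(r, m) = -1 + 6 = 5)
J = 5 (J = 4 + (5 - (6 - 2)) = 4 + (5 - 1*4) = 4 + (5 - 4) = 4 + 1 = 5)
18*22 + ((J + 12) + b(1, 4)) = 18*22 + ((5 + 12) + 3*4) = 396 + (17 + 12) = 396 + 29 = 425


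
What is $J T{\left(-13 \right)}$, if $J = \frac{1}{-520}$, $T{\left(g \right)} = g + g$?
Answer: $\frac{1}{20} \approx 0.05$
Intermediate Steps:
$T{\left(g \right)} = 2 g$
$J = - \frac{1}{520} \approx -0.0019231$
$J T{\left(-13 \right)} = - \frac{2 \left(-13\right)}{520} = \left(- \frac{1}{520}\right) \left(-26\right) = \frac{1}{20}$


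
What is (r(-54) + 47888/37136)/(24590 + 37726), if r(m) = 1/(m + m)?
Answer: 320923/15620627088 ≈ 2.0545e-5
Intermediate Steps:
r(m) = 1/(2*m)
(r(-54) + 47888/37136)/(24590 + 37726) = ((½)/(-54) + 47888/37136)/(24590 + 37726) = ((½)*(-1/54) + 47888*(1/37136))/62316 = (-1/108 + 2993/2321)*(1/62316) = (320923/250668)*(1/62316) = 320923/15620627088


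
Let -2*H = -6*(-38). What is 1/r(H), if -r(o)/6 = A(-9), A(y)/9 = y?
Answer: 1/486 ≈ 0.0020576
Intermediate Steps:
H = -114 (H = -(-3)*(-38) = -1/2*228 = -114)
A(y) = 9*y
r(o) = 486 (r(o) = -54*(-9) = -6*(-81) = 486)
1/r(H) = 1/486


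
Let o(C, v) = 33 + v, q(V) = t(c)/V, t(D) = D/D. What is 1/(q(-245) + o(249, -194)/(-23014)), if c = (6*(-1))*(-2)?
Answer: 5638430/16431 ≈ 343.16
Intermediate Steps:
c = 12 (c = -6*(-2) = 12)
t(D) = 1
q(V) = 1/V
1/(q(-245) + o(249, -194)/(-23014)) = 1/(1/(-245) + (33 - 194)/(-23014)) = 1/(-1/245 - 161*(-1/23014)) = 1/(-1/245 + 161/23014) = 1/(16431/5638430) = 5638430/16431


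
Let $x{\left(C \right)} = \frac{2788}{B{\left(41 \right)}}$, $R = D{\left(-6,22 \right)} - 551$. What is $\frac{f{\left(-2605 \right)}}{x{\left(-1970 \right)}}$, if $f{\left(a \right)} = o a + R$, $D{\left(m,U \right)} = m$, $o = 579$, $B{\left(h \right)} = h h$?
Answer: $-909749$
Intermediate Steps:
$B{\left(h \right)} = h^{2}$
$R = -557$ ($R = -6 - 551 = -557$)
$x{\left(C \right)} = \frac{68}{41}$ ($x{\left(C \right)} = \frac{2788}{41^{2}} = \frac{2788}{1681} = 2788 \cdot \frac{1}{1681} = \frac{68}{41}$)
$f{\left(a \right)} = -557 + 579 a$ ($f{\left(a \right)} = 579 a - 557 = -557 + 579 a$)
$\frac{f{\left(-2605 \right)}}{x{\left(-1970 \right)}} = \frac{-557 + 579 \left(-2605\right)}{\frac{68}{41}} = \left(-557 - 1508295\right) \frac{41}{68} = \left(-1508852\right) \frac{41}{68} = -909749$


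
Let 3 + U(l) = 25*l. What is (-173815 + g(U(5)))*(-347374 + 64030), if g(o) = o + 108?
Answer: 49184268240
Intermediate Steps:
U(l) = -3 + 25*l
g(o) = 108 + o
(-173815 + g(U(5)))*(-347374 + 64030) = (-173815 + (108 + (-3 + 25*5)))*(-347374 + 64030) = (-173815 + (108 + (-3 + 125)))*(-283344) = (-173815 + (108 + 122))*(-283344) = (-173815 + 230)*(-283344) = -173585*(-283344) = 49184268240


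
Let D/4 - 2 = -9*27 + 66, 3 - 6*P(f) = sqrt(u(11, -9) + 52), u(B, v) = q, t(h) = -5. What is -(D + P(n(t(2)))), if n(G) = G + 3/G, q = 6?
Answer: 1399/2 + sqrt(58)/6 ≈ 700.77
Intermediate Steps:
u(B, v) = 6
P(f) = 1/2 - sqrt(58)/6 (P(f) = 1/2 - sqrt(6 + 52)/6 = 1/2 - sqrt(58)/6)
D = -700 (D = 8 + 4*(-9*27 + 66) = 8 + 4*(-243 + 66) = 8 + 4*(-177) = 8 - 708 = -700)
-(D + P(n(t(2)))) = -(-700 + (1/2 - sqrt(58)/6)) = -(-1399/2 - sqrt(58)/6) = 1399/2 + sqrt(58)/6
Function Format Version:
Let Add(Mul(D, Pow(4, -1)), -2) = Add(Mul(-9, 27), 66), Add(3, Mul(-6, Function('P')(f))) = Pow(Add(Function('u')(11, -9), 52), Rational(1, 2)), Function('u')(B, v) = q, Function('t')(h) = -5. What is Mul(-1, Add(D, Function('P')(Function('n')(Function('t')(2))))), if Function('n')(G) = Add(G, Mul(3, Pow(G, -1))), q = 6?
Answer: Add(Rational(1399, 2), Mul(Rational(1, 6), Pow(58, Rational(1, 2)))) ≈ 700.77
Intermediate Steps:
Function('u')(B, v) = 6
Function('P')(f) = Add(Rational(1, 2), Mul(Rational(-1, 6), Pow(58, Rational(1, 2)))) (Function('P')(f) = Add(Rational(1, 2), Mul(Rational(-1, 6), Pow(Add(6, 52), Rational(1, 2)))) = Add(Rational(1, 2), Mul(Rational(-1, 6), Pow(58, Rational(1, 2)))))
D = -700 (D = Add(8, Mul(4, Add(Mul(-9, 27), 66))) = Add(8, Mul(4, Add(-243, 66))) = Add(8, Mul(4, -177)) = Add(8, -708) = -700)
Mul(-1, Add(D, Function('P')(Function('n')(Function('t')(2))))) = Mul(-1, Add(-700, Add(Rational(1, 2), Mul(Rational(-1, 6), Pow(58, Rational(1, 2)))))) = Mul(-1, Add(Rational(-1399, 2), Mul(Rational(-1, 6), Pow(58, Rational(1, 2))))) = Add(Rational(1399, 2), Mul(Rational(1, 6), Pow(58, Rational(1, 2))))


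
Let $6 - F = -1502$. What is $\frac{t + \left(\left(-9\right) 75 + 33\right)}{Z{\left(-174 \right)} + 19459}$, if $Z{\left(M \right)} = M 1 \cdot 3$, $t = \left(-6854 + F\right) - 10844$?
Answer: $- \frac{16832}{18937} \approx -0.88884$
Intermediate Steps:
$F = 1508$ ($F = 6 - -1502 = 6 + 1502 = 1508$)
$t = -16190$ ($t = \left(-6854 + 1508\right) - 10844 = -5346 - 10844 = -16190$)
$Z{\left(M \right)} = 3 M$ ($Z{\left(M \right)} = M 3 = 3 M$)
$\frac{t + \left(\left(-9\right) 75 + 33\right)}{Z{\left(-174 \right)} + 19459} = \frac{-16190 + \left(\left(-9\right) 75 + 33\right)}{3 \left(-174\right) + 19459} = \frac{-16190 + \left(-675 + 33\right)}{-522 + 19459} = \frac{-16190 - 642}{18937} = \left(-16832\right) \frac{1}{18937} = - \frac{16832}{18937}$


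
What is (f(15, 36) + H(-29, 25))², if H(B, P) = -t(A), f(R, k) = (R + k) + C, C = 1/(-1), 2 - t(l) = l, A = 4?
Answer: 2704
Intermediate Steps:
t(l) = 2 - l
C = -1
f(R, k) = -1 + R + k (f(R, k) = (R + k) - 1 = -1 + R + k)
H(B, P) = 2 (H(B, P) = -(2 - 1*4) = -(2 - 4) = -1*(-2) = 2)
(f(15, 36) + H(-29, 25))² = ((-1 + 15 + 36) + 2)² = (50 + 2)² = 52² = 2704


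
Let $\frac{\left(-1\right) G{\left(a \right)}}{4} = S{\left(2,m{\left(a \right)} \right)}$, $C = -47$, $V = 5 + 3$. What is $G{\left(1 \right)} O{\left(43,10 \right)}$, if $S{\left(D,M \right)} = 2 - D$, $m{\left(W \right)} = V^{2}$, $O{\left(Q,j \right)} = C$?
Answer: $0$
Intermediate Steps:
$V = 8$
$O{\left(Q,j \right)} = -47$
$m{\left(W \right)} = 64$ ($m{\left(W \right)} = 8^{2} = 64$)
$G{\left(a \right)} = 0$ ($G{\left(a \right)} = - 4 \left(2 - 2\right) = \left(-4\right) 0 = 0$)
$G{\left(1 \right)} O{\left(43,10 \right)} = 0 \left(-47\right) = 0$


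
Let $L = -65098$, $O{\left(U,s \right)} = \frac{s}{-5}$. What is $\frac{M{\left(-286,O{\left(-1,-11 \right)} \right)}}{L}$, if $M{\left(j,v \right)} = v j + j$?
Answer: $\frac{208}{14795} \approx 0.014059$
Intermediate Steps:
$O{\left(U,s \right)} = - \frac{s}{5}$ ($O{\left(U,s \right)} = s \left(- \frac{1}{5}\right) = - \frac{s}{5}$)
$M{\left(j,v \right)} = j + j v$ ($M{\left(j,v \right)} = j v + j = j + j v$)
$\frac{M{\left(-286,O{\left(-1,-11 \right)} \right)}}{L} = \frac{\left(-286\right) \left(1 - - \frac{11}{5}\right)}{-65098} = - 286 \left(1 + \frac{11}{5}\right) \left(- \frac{1}{65098}\right) = \left(-286\right) \frac{16}{5} \left(- \frac{1}{65098}\right) = \left(- \frac{4576}{5}\right) \left(- \frac{1}{65098}\right) = \frac{208}{14795}$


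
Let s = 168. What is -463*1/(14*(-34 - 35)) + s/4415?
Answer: 2206433/4264890 ≈ 0.51735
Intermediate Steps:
-463*1/(14*(-34 - 35)) + s/4415 = -463*1/(14*(-34 - 35)) + 168/4415 = -463/(14*(-69)) + 168*(1/4415) = -463/(-966) + 168/4415 = -463*(-1/966) + 168/4415 = 463/966 + 168/4415 = 2206433/4264890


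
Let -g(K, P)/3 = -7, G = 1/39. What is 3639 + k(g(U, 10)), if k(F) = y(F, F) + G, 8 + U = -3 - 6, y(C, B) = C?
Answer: 142741/39 ≈ 3660.0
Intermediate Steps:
U = -17 (U = -8 + (-3 - 6) = -8 - 9 = -17)
G = 1/39 ≈ 0.025641
g(K, P) = 21 (g(K, P) = -3*(-7) = 21)
k(F) = 1/39 + F (k(F) = F + 1/39 = 1/39 + F)
3639 + k(g(U, 10)) = 3639 + (1/39 + 21) = 3639 + 820/39 = 142741/39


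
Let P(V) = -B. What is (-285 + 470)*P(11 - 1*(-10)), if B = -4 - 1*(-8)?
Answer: -740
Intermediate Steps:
B = 4 (B = -4 + 8 = 4)
P(V) = -4 (P(V) = -1*4 = -4)
(-285 + 470)*P(11 - 1*(-10)) = (-285 + 470)*(-4) = 185*(-4) = -740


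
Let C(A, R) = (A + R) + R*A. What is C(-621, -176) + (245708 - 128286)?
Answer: 225921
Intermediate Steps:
C(A, R) = A + R + A*R (C(A, R) = (A + R) + A*R = A + R + A*R)
C(-621, -176) + (245708 - 128286) = (-621 - 176 - 621*(-176)) + (245708 - 128286) = (-621 - 176 + 109296) + 117422 = 108499 + 117422 = 225921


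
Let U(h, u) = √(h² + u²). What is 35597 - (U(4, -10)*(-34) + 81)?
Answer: 35516 + 68*√29 ≈ 35882.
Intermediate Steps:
35597 - (U(4, -10)*(-34) + 81) = 35597 - (√(4² + (-10)²)*(-34) + 81) = 35597 - (√(16 + 100)*(-34) + 81) = 35597 - (√116*(-34) + 81) = 35597 - ((2*√29)*(-34) + 81) = 35597 - (-68*√29 + 81) = 35597 - (81 - 68*√29) = 35597 + (-81 + 68*√29) = 35516 + 68*√29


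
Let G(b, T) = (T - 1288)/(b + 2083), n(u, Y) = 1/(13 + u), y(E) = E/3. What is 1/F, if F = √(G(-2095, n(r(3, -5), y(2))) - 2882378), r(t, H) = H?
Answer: -4*I*√1660187910/276697985 ≈ -0.00058902*I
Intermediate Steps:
y(E) = E/3 (y(E) = E*(⅓) = E/3)
G(b, T) = (-1288 + T)/(2083 + b)
F = I*√1660187910/24 (F = √((-1288 + 1/(13 - 5))/(2083 - 2095) - 2882378) = √((-1288 + 1/8)/(-12) - 2882378) = √(-(-1288 + ⅛)/12 - 2882378) = √(-1/12*(-10303/8) - 2882378) = √(10303/96 - 2882378) = √(-276697985/96) = I*√1660187910/24 ≈ 1697.7*I)
1/F = 1/(I*√1660187910/24) = -4*I*√1660187910/276697985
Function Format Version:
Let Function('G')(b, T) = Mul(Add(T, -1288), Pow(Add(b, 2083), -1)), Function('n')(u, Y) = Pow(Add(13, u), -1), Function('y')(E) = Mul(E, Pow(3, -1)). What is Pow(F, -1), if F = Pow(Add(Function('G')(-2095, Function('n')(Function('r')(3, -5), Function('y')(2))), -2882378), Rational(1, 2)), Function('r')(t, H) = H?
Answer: Mul(Rational(-4, 276697985), I, Pow(1660187910, Rational(1, 2))) ≈ Mul(-0.00058902, I)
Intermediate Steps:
Function('y')(E) = Mul(Rational(1, 3), E) (Function('y')(E) = Mul(E, Rational(1, 3)) = Mul(Rational(1, 3), E))
Function('G')(b, T) = Mul(Pow(Add(2083, b), -1), Add(-1288, T)) (Function('G')(b, T) = Mul(Add(-1288, T), Pow(Add(2083, b), -1)) = Mul(Pow(Add(2083, b), -1), Add(-1288, T)))
F = Mul(Rational(1, 24), I, Pow(1660187910, Rational(1, 2))) (F = Pow(Add(Mul(Pow(Add(2083, -2095), -1), Add(-1288, Pow(Add(13, -5), -1))), -2882378), Rational(1, 2)) = Pow(Add(Mul(Pow(-12, -1), Add(-1288, Pow(8, -1))), -2882378), Rational(1, 2)) = Pow(Add(Mul(Rational(-1, 12), Add(-1288, Rational(1, 8))), -2882378), Rational(1, 2)) = Pow(Add(Mul(Rational(-1, 12), Rational(-10303, 8)), -2882378), Rational(1, 2)) = Pow(Add(Rational(10303, 96), -2882378), Rational(1, 2)) = Pow(Rational(-276697985, 96), Rational(1, 2)) = Mul(Rational(1, 24), I, Pow(1660187910, Rational(1, 2))) ≈ Mul(1697.7, I))
Pow(F, -1) = Pow(Mul(Rational(1, 24), I, Pow(1660187910, Rational(1, 2))), -1) = Mul(Rational(-4, 276697985), I, Pow(1660187910, Rational(1, 2)))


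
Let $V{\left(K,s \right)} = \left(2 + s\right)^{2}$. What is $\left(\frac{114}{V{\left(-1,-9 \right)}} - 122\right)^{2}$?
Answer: $\frac{34386496}{2401} \approx 14322.0$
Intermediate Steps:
$\left(\frac{114}{V{\left(-1,-9 \right)}} - 122\right)^{2} = \left(\frac{114}{\left(2 - 9\right)^{2}} - 122\right)^{2} = \left(\frac{114}{\left(-7\right)^{2}} - 122\right)^{2} = \left(\frac{114}{49} - 122\right)^{2} = \left(- \frac{5864}{49}\right)^{2} = \frac{34386496}{2401}$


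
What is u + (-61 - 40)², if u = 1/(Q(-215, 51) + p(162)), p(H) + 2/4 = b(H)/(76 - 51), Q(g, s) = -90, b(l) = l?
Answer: 42854351/4201 ≈ 10201.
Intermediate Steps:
p(H) = -½ + H/25 (p(H) = -½ + H/(76 - 51) = -½ + H/25)
u = -50/4201 (u = 1/(-90 + (-½ + (1/25)*162)) = 1/(-90 + (-½ + 162/25)) = 1/(-90 + 299/50) = 1/(-4201/50) = -50/4201 ≈ -0.011902)
u + (-61 - 40)² = -50/4201 + (-61 - 40)² = -50/4201 + (-101)² = -50/4201 + 10201 = 42854351/4201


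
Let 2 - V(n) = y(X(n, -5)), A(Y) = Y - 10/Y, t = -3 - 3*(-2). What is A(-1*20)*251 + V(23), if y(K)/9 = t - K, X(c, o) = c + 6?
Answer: -9317/2 ≈ -4658.5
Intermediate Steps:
t = 3 (t = -3 + 6 = 3)
X(c, o) = 6 + c
y(K) = 27 - 9*K (y(K) = 9*(3 - K) = 27 - 9*K)
A(Y) = Y - 10/Y
V(n) = 29 + 9*n (V(n) = 2 - (27 - 9*(6 + n)) = 2 - (27 + (-54 - 9*n)) = 2 - (-27 - 9*n) = 2 + (27 + 9*n) = 29 + 9*n)
A(-1*20)*251 + V(23) = (-1*20 - 10/((-1*20)))*251 + (29 + 9*23) = (-20 - 10/(-20))*251 + (29 + 207) = (-20 - 10*(-1/20))*251 + 236 = (-20 + ½)*251 + 236 = -39/2*251 + 236 = -9789/2 + 236 = -9317/2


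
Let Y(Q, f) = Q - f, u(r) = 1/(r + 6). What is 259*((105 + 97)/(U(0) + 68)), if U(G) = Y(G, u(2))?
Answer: 418544/543 ≈ 770.80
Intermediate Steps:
u(r) = 1/(6 + r)
U(G) = -1/8 + G (U(G) = G - 1/(6 + 2) = G - 1/8 = -1/8 + G)
259*((105 + 97)/(U(0) + 68)) = 259*((105 + 97)/((-1/8 + 0) + 68)) = 259*(202/(-1/8 + 68)) = 259*(202/(543/8)) = 259*(202*(8/543)) = 259*(1616/543) = 418544/543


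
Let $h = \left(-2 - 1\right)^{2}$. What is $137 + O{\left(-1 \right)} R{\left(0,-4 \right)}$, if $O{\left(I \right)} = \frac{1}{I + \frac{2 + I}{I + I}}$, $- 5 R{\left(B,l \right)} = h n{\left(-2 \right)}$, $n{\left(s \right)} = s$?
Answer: $\frac{673}{5} \approx 134.6$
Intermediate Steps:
$h = 9$ ($h = \left(-3\right)^{2} = 9$)
$R{\left(B,l \right)} = \frac{18}{5}$ ($R{\left(B,l \right)} = - \frac{9 \left(-2\right)}{5} = \left(- \frac{1}{5}\right) \left(-18\right) = \frac{18}{5}$)
$O{\left(I \right)} = \frac{1}{I + \frac{2 + I}{2 I}}$
$137 + O{\left(-1 \right)} R{\left(0,-4 \right)} = 137 + 2 \left(-1\right) \frac{1}{2 - 1 + 2 \left(-1\right)^{2}} \cdot \frac{18}{5} = 137 + 2 \left(-1\right) \frac{1}{2 - 1 + 2 \cdot 1} \cdot \frac{18}{5} = 137 + 2 \left(-1\right) \frac{1}{2 - 1 + 2} \cdot \frac{18}{5} = 137 + 2 \left(-1\right) \frac{1}{3} \cdot \frac{18}{5} = 137 - \frac{12}{5} = \frac{673}{5}$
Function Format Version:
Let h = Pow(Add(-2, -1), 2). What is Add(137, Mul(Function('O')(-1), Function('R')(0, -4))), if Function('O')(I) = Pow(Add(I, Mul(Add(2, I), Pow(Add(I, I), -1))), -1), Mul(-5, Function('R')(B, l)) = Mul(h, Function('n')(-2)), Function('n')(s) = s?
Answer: Rational(673, 5) ≈ 134.60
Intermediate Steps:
h = 9 (h = Pow(-3, 2) = 9)
Function('R')(B, l) = Rational(18, 5) (Function('R')(B, l) = Mul(Rational(-1, 5), Mul(9, -2)) = Mul(Rational(-1, 5), -18) = Rational(18, 5))
Function('O')(I) = Pow(Add(I, Mul(Rational(1, 2), Pow(I, -1), Add(2, I))), -1) (Function('O')(I) = Pow(Add(I, Mul(Add(2, I), Pow(Mul(2, I), -1))), -1) = Pow(Add(I, Mul(Add(2, I), Mul(Rational(1, 2), Pow(I, -1)))), -1) = Pow(Add(I, Mul(Rational(1, 2), Pow(I, -1), Add(2, I))), -1))
Add(137, Mul(Function('O')(-1), Function('R')(0, -4))) = Add(137, Mul(Mul(2, -1, Pow(Add(2, -1, Mul(2, Pow(-1, 2))), -1)), Rational(18, 5))) = Add(137, Mul(Mul(2, -1, Pow(Add(2, -1, Mul(2, 1)), -1)), Rational(18, 5))) = Add(137, Mul(Mul(2, -1, Pow(Add(2, -1, 2), -1)), Rational(18, 5))) = Add(137, Mul(Mul(2, -1, Pow(3, -1)), Rational(18, 5))) = Add(137, Mul(Mul(2, -1, Rational(1, 3)), Rational(18, 5))) = Add(137, Mul(Rational(-2, 3), Rational(18, 5))) = Add(137, Rational(-12, 5)) = Rational(673, 5)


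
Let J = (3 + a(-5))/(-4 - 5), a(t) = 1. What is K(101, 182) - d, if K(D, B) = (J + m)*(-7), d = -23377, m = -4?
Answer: 210673/9 ≈ 23408.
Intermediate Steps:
J = -4/9 (J = (3 + 1)/(-4 - 5) = 4/(-9) = 4*(-⅑) = -4/9 ≈ -0.44444)
K(D, B) = 280/9 (K(D, B) = (-4/9 - 4)*(-7) = -40/9*(-7) = 280/9)
K(101, 182) - d = 280/9 - 1*(-23377) = 280/9 + 23377 = 210673/9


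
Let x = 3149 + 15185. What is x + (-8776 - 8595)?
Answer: 963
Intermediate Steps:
x = 18334
x + (-8776 - 8595) = 18334 + (-8776 - 8595) = 18334 - 17371 = 963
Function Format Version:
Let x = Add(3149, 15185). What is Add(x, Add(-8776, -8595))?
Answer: 963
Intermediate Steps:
x = 18334
Add(x, Add(-8776, -8595)) = Add(18334, Add(-8776, -8595)) = Add(18334, -17371) = 963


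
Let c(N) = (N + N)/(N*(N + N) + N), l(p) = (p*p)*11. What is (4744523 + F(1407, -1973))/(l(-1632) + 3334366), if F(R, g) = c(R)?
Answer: 13355832247/91859164450 ≈ 0.14539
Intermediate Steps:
l(p) = 11*p² (l(p) = p²*11 = 11*p²)
c(N) = 2*N/(N + 2*N²) (c(N) = (2*N)/(N*(2*N) + N) = (2*N)/(2*N² + N) = (2*N)/(N + 2*N²) = 2*N/(N + 2*N²))
F(R, g) = 2/(1 + 2*R)
(4744523 + F(1407, -1973))/(l(-1632) + 3334366) = (4744523 + 2/(1 + 2*1407))/(11*(-1632)² + 3334366) = (4744523 + 2/(1 + 2814))/(11*2663424 + 3334366) = (4744523 + 2/2815)/(29297664 + 3334366) = (4744523 + 2*(1/2815))/32632030 = (4744523 + 2/2815)*(1/32632030) = (13355832247/2815)*(1/32632030) = 13355832247/91859164450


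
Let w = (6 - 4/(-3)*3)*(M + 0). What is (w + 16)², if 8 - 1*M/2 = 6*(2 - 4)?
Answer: 173056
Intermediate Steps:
M = 40 (M = 16 - 12*(2 - 4) = 16 - 12*(-2) = 16 - 2*(-12) = 16 + 24 = 40)
w = 400 (w = (6 - 4/(-3)*3)*(40 + 0) = (6 - 4*(-⅓)*3)*40 = (6 + (4/3)*3)*40 = (6 + 4)*40 = 10*40 = 400)
(w + 16)² = (400 + 16)² = 416² = 173056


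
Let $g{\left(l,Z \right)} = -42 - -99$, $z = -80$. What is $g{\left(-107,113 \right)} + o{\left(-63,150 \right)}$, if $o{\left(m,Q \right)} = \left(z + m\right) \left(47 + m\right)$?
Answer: $2345$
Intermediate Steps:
$g{\left(l,Z \right)} = 57$ ($g{\left(l,Z \right)} = -42 + 99 = 57$)
$o{\left(m,Q \right)} = \left(-80 + m\right) \left(47 + m\right)$
$g{\left(-107,113 \right)} + o{\left(-63,150 \right)} = 57 - \left(1681 - 3969\right) = 57 + \left(-3760 + 3969 + 2079\right) = 57 + 2288 = 2345$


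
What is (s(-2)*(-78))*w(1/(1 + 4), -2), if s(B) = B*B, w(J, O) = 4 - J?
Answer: -5928/5 ≈ -1185.6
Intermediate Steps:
s(B) = B**2
(s(-2)*(-78))*w(1/(1 + 4), -2) = ((-2)**2*(-78))*(4 - 1/(1 + 4)) = (4*(-78))*(4 - 1/5) = -312*(4 - 1*1/5) = -312*(4 - 1/5) = -312*19/5 = -5928/5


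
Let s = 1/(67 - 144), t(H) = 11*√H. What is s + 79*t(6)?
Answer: -1/77 + 869*√6 ≈ 2128.6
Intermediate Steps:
s = -1/77 (s = 1/(-77) = -1/77 ≈ -0.012987)
s + 79*t(6) = -1/77 + 79*(11*√6) = -1/77 + 869*√6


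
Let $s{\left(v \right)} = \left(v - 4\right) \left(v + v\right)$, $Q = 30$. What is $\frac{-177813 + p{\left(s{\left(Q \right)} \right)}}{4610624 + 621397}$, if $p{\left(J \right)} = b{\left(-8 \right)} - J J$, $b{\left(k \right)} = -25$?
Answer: $- \frac{2611438}{5232021} \approx -0.49913$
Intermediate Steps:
$s{\left(v \right)} = 2 v \left(-4 + v\right)$ ($s{\left(v \right)} = \left(-4 + v\right) 2 v = 2 v \left(-4 + v\right)$)
$p{\left(J \right)} = -25 - J^{2}$ ($p{\left(J \right)} = -25 - J J = -25 - J^{2}$)
$\frac{-177813 + p{\left(s{\left(Q \right)} \right)}}{4610624 + 621397} = \frac{-177813 - \left(25 + \left(2 \cdot 30 \left(-4 + 30\right)\right)^{2}\right)}{4610624 + 621397} = \frac{-177813 - \left(25 + \left(2 \cdot 30 \cdot 26\right)^{2}\right)}{5232021} = \left(-177813 - 2433625\right) \frac{1}{5232021} = \left(-2611438\right) \frac{1}{5232021} = - \frac{2611438}{5232021}$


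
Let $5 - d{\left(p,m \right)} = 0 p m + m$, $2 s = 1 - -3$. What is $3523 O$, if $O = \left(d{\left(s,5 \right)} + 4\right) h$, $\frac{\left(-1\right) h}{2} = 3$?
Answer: $-84552$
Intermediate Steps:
$h = -6$ ($h = \left(-2\right) 3 = -6$)
$s = 2$ ($s = \frac{1 - -3}{2} = \frac{1 + 3}{2} = \frac{1}{2} \cdot 4 = 2$)
$d{\left(p,m \right)} = 5 - m$ ($d{\left(p,m \right)} = 5 - \left(0 p m + m\right) = 5 - \left(0 m + m\right) = 5 - \left(0 + m\right) = 5 - m$)
$O = -24$ ($O = \left(\left(5 - 5\right) + 4\right) \left(-6\right) = \left(0 + 4\right) \left(-6\right) = 4 \left(-6\right) = -24$)
$3523 O = 3523 \left(-24\right) = -84552$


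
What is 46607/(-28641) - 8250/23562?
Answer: -2246536/1136093 ≈ -1.9774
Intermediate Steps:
46607/(-28641) - 8250/23562 = 46607*(-1/28641) - 8250*1/23562 = -46607/28641 - 125/357 = -2246536/1136093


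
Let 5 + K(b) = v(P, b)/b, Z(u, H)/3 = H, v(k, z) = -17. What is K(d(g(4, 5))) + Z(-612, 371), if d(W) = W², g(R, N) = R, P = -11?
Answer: 17711/16 ≈ 1106.9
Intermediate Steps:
Z(u, H) = 3*H
K(b) = -5 - 17/b
K(d(g(4, 5))) + Z(-612, 371) = (-5 - 17/(4²)) + 3*371 = (-5 - 17/16) + 1113 = -97/16 + 1113 = 17711/16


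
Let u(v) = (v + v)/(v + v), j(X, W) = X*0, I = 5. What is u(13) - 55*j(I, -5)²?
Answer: 1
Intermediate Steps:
j(X, W) = 0
u(v) = 1 (u(v) = (2*v)/((2*v)) = (2*v)*(1/(2*v)) = 1)
u(13) - 55*j(I, -5)² = 1 - 55*0² = 1 - 55*0 = 1 + 0 = 1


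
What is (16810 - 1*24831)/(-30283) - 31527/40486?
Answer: -20322385/39549598 ≈ -0.51385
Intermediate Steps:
(16810 - 1*24831)/(-30283) - 31527/40486 = (16810 - 24831)*(-1/30283) - 31527*1/40486 = -8021*(-1/30283) - 1017/1306 = 8021/30283 - 1017/1306 = -20322385/39549598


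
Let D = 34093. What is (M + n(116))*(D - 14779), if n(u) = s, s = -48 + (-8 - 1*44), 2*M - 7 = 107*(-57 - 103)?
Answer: -167191641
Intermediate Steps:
M = -17113/2 (M = 7/2 + (107*(-57 - 103))/2 = 7/2 + (107*(-160))/2 = 7/2 + (1/2)*(-17120) = 7/2 - 8560 = -17113/2 ≈ -8556.5)
s = -100 (s = -48 + (-8 - 44) = -48 - 52 = -100)
n(u) = -100
(M + n(116))*(D - 14779) = (-17113/2 - 100)*(34093 - 14779) = -17313/2*19314 = -167191641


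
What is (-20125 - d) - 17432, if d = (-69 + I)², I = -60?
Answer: -54198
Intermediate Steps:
d = 16641 (d = (-69 - 60)² = (-129)² = 16641)
(-20125 - d) - 17432 = (-20125 - 1*16641) - 17432 = (-20125 - 16641) - 17432 = -36766 - 17432 = -54198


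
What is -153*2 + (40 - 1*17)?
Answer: -283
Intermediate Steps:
-153*2 + (40 - 1*17) = -306 + (40 - 17) = -306 + 23 = -283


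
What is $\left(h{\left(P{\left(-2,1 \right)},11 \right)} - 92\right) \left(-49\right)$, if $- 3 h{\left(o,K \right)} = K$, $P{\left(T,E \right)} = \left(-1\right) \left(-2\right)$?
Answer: $\frac{14063}{3} \approx 4687.7$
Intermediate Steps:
$P{\left(T,E \right)} = 2$
$h{\left(o,K \right)} = - \frac{K}{3}$
$\left(h{\left(P{\left(-2,1 \right)},11 \right)} - 92\right) \left(-49\right) = \left(\left(- \frac{1}{3}\right) 11 - 92\right) \left(-49\right) = \left(- \frac{11}{3} - 92\right) \left(-49\right) = \left(- \frac{287}{3}\right) \left(-49\right) = \frac{14063}{3}$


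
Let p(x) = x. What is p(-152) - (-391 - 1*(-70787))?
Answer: -70548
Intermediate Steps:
p(-152) - (-391 - 1*(-70787)) = -152 - (-391 - 1*(-70787)) = -152 - (-391 + 70787) = -152 - 1*70396 = -152 - 70396 = -70548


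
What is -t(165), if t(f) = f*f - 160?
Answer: -27065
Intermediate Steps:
t(f) = -160 + f**2 (t(f) = f**2 - 160 = -160 + f**2)
-t(165) = -(-160 + 165**2) = -(-160 + 27225) = -1*27065 = -27065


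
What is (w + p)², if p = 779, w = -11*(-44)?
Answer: 1595169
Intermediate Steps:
w = 484
(w + p)² = (484 + 779)² = 1263² = 1595169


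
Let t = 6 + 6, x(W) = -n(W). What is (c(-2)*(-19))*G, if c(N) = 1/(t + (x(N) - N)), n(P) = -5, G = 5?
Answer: -5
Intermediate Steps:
x(W) = 5 (x(W) = -1*(-5) = 5)
t = 12
c(N) = 1/(17 - N) (c(N) = 1/(12 + (5 - N)) = 1/(17 - N))
(c(-2)*(-19))*G = (-1/(-17 - 2)*(-19))*5 = (-1/(-19)*(-19))*5 = (-1*(-1/19)*(-19))*5 = ((1/19)*(-19))*5 = -1*5 = -5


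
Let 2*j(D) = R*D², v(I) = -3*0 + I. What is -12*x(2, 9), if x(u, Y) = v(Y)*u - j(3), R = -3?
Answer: -378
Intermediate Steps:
v(I) = I (v(I) = 0 + I = I)
j(D) = -3*D²/2 (j(D) = (-3*D²)/2 = -3*D²/2)
x(u, Y) = 27/2 + Y*u (x(u, Y) = Y*u - (-3)*3²/2 = Y*u - (-3)*9/2 = Y*u - 1*(-27/2) = Y*u + 27/2 = 27/2 + Y*u)
-12*x(2, 9) = -12*(27/2 + 9*2) = -12*(27/2 + 18) = -12*63/2 = -378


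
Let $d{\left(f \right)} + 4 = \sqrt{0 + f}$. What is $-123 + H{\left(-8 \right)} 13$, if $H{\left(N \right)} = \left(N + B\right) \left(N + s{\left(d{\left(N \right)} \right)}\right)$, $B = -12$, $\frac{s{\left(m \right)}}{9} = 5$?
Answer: $-9743$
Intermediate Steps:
$d{\left(f \right)} = -4 + \sqrt{f}$ ($d{\left(f \right)} = -4 + \sqrt{0 + f} = -4 + \sqrt{f}$)
$s{\left(m \right)} = 45$ ($s{\left(m \right)} = 9 \cdot 5 = 45$)
$H{\left(N \right)} = \left(-12 + N\right) \left(45 + N\right)$ ($H{\left(N \right)} = \left(N - 12\right) \left(N + 45\right) = \left(-12 + N\right) \left(45 + N\right)$)
$-123 + H{\left(-8 \right)} 13 = -123 + \left(-540 + \left(-8\right)^{2} + 33 \left(-8\right)\right) 13 = -123 + \left(-540 + 64 - 264\right) 13 = -123 - 9620 = -9743$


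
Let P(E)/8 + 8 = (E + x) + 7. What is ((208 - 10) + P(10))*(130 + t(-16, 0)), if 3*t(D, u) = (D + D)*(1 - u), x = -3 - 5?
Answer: 73748/3 ≈ 24583.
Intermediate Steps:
x = -8
t(D, u) = 2*D*(1 - u)/3 (t(D, u) = ((D + D)*(1 - u))/3 = ((2*D)*(1 - u))/3 = (2*D*(1 - u))/3 = 2*D*(1 - u)/3)
P(E) = -72 + 8*E (P(E) = -64 + 8*((E - 8) + 7) = -64 + 8*((-8 + E) + 7) = -64 + 8*(-1 + E) = -64 + (-8 + 8*E) = -72 + 8*E)
((208 - 10) + P(10))*(130 + t(-16, 0)) = ((208 - 10) + (-72 + 8*10))*(130 + (⅔)*(-16)*(1 - 1*0)) = (198 + (-72 + 80))*(130 + (⅔)*(-16)*(1 + 0)) = (198 + 8)*(130 + (⅔)*(-16)*1) = 206*(130 - 32/3) = 206*(358/3) = 73748/3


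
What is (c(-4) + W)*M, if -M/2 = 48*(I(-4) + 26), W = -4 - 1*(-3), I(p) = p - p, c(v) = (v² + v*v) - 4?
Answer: -67392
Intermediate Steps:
c(v) = -4 + 2*v² (c(v) = (v² + v²) - 4 = 2*v² - 4 = -4 + 2*v²)
I(p) = 0
W = -1 (W = -4 + 3 = -1)
M = -2496 (M = -96*(0 + 26) = -96*26 = -2*1248 = -2496)
(c(-4) + W)*M = ((-4 + 2*(-4)²) - 1)*(-2496) = ((-4 + 2*16) - 1)*(-2496) = ((-4 + 32) - 1)*(-2496) = (28 - 1)*(-2496) = 27*(-2496) = -67392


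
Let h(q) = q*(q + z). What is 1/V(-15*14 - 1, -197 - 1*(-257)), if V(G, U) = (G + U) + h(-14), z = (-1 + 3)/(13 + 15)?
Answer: 1/44 ≈ 0.022727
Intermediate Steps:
z = 1/14 (z = 2/28 = 2*(1/28) = 1/14 ≈ 0.071429)
h(q) = q*(1/14 + q) (h(q) = q*(q + 1/14) = q*(1/14 + q))
V(G, U) = 195 + G + U (V(G, U) = (G + U) - 14*(1/14 - 14) = (G + U) - 14*(-195/14) = (G + U) + 195 = 195 + G + U)
1/V(-15*14 - 1, -197 - 1*(-257)) = 1/(195 + (-15*14 - 1) + (-197 - 1*(-257))) = 1/(195 + (-210 - 1) + (-197 + 257)) = 1/(195 - 211 + 60) = 1/44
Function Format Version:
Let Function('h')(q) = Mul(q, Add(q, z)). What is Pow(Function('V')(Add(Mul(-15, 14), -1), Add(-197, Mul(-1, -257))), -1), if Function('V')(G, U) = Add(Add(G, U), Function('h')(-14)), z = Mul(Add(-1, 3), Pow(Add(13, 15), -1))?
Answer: Rational(1, 44) ≈ 0.022727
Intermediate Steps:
z = Rational(1, 14) (z = Mul(2, Pow(28, -1)) = Mul(2, Rational(1, 28)) = Rational(1, 14) ≈ 0.071429)
Function('h')(q) = Mul(q, Add(Rational(1, 14), q)) (Function('h')(q) = Mul(q, Add(q, Rational(1, 14))) = Mul(q, Add(Rational(1, 14), q)))
Function('V')(G, U) = Add(195, G, U) (Function('V')(G, U) = Add(Add(G, U), Mul(-14, Add(Rational(1, 14), -14))) = Add(Add(G, U), Mul(-14, Rational(-195, 14))) = Add(Add(G, U), 195) = Add(195, G, U))
Pow(Function('V')(Add(Mul(-15, 14), -1), Add(-197, Mul(-1, -257))), -1) = Pow(Add(195, Add(Mul(-15, 14), -1), Add(-197, Mul(-1, -257))), -1) = Pow(Add(195, Add(-210, -1), Add(-197, 257)), -1) = Pow(Add(195, -211, 60), -1) = Pow(44, -1) = Rational(1, 44)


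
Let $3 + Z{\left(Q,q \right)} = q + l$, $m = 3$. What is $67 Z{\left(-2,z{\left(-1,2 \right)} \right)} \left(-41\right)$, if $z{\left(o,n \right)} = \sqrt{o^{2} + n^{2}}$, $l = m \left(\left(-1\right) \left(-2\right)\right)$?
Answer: $-8241 - 2747 \sqrt{5} \approx -14383.0$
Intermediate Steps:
$l = 6$ ($l = 3 \left(\left(-1\right) \left(-2\right)\right) = 3 \cdot 2 = 6$)
$z{\left(o,n \right)} = \sqrt{n^{2} + o^{2}}$
$Z{\left(Q,q \right)} = 3 + q$ ($Z{\left(Q,q \right)} = -3 + \left(q + 6\right) = -3 + \left(6 + q\right) = 3 + q$)
$67 Z{\left(-2,z{\left(-1,2 \right)} \right)} \left(-41\right) = 67 \left(3 + \sqrt{2^{2} + \left(-1\right)^{2}}\right) \left(-41\right) = 67 \left(3 + \sqrt{4 + 1}\right) \left(-41\right) = 67 \left(3 + \sqrt{5}\right) \left(-41\right) = \left(201 + 67 \sqrt{5}\right) \left(-41\right) = -8241 - 2747 \sqrt{5}$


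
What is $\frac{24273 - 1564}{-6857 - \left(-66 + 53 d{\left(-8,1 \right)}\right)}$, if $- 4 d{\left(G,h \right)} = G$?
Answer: $- \frac{22709}{6897} \approx -3.2926$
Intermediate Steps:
$d{\left(G,h \right)} = - \frac{G}{4}$
$\frac{24273 - 1564}{-6857 - \left(-66 + 53 d{\left(-8,1 \right)}\right)} = \frac{24273 - 1564}{-6857 + \left(- 53 \left(\left(- \frac{1}{4}\right) \left(-8\right)\right) + 66\right)} = \frac{22709}{-6857 + \left(\left(-53\right) 2 + 66\right)} = \frac{22709}{-6857 + \left(-106 + 66\right)} = \frac{22709}{-6857 - 40} = \frac{22709}{-6897} = 22709 \left(- \frac{1}{6897}\right) = - \frac{22709}{6897}$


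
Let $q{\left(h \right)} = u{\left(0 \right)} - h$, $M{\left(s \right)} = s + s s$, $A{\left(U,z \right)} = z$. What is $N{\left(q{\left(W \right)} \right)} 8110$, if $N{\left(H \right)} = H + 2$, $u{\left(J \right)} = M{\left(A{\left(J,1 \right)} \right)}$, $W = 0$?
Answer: $32440$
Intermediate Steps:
$M{\left(s \right)} = s + s^{2}$
$u{\left(J \right)} = 2$ ($u{\left(J \right)} = 1 \left(1 + 1\right) = 1 \cdot 2 = 2$)
$q{\left(h \right)} = 2 - h$
$N{\left(H \right)} = 2 + H$
$N{\left(q{\left(W \right)} \right)} 8110 = \left(2 + \left(2 - 0\right)\right) 8110 = \left(2 + \left(2 + 0\right)\right) 8110 = \left(2 + 2\right) 8110 = 4 \cdot 8110 = 32440$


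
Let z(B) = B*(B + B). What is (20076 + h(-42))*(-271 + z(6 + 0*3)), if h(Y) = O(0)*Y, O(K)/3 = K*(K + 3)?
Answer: -3995124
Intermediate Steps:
z(B) = 2*B**2 (z(B) = B*(2*B) = 2*B**2)
O(K) = 3*K*(3 + K) (O(K) = 3*(K*(K + 3)) = 3*(K*(3 + K)) = 3*K*(3 + K))
h(Y) = 0 (h(Y) = (3*0*(3 + 0))*Y = (3*0*3)*Y = 0*Y = 0)
(20076 + h(-42))*(-271 + z(6 + 0*3)) = (20076 + 0)*(-271 + 2*(6 + 0*3)**2) = 20076*(-271 + 2*(6 + 0)**2) = 20076*(-271 + 2*6**2) = 20076*(-271 + 2*36) = 20076*(-271 + 72) = 20076*(-199) = -3995124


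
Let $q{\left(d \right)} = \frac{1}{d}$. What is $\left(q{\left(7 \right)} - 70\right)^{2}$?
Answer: $\frac{239121}{49} \approx 4880.0$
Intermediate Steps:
$\left(q{\left(7 \right)} - 70\right)^{2} = \left(\frac{1}{7} - 70\right)^{2} = \left(- \frac{489}{7}\right)^{2} = \frac{239121}{49}$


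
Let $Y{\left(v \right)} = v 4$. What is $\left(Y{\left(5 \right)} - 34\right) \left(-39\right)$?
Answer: $546$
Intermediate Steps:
$Y{\left(v \right)} = 4 v$
$\left(Y{\left(5 \right)} - 34\right) \left(-39\right) = \left(4 \cdot 5 - 34\right) \left(-39\right) = \left(20 - 34\right) \left(-39\right) = \left(-14\right) \left(-39\right) = 546$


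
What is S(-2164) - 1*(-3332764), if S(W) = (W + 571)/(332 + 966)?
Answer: 73320781/22 ≈ 3.3328e+6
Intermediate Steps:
S(W) = 571/1298 + W/1298 (S(W) = (571 + W)/1298 = (571 + W)*(1/1298) = 571/1298 + W/1298)
S(-2164) - 1*(-3332764) = (571/1298 + (1/1298)*(-2164)) - 1*(-3332764) = (571/1298 - 1082/649) + 3332764 = -27/22 + 3332764 = 73320781/22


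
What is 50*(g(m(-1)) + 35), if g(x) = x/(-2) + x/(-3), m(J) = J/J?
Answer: 5125/3 ≈ 1708.3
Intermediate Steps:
m(J) = 1
g(x) = -5*x/6 (g(x) = x*(-½) + x*(-⅓) = -x/2 - x/3 = -5*x/6)
50*(g(m(-1)) + 35) = 50*(-⅚*1 + 35) = 50*(-⅚ + 35) = 50*(205/6) = 5125/3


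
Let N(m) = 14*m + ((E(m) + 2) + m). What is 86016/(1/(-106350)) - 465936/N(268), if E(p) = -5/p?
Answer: -3286777713098816/359297 ≈ -9.1478e+9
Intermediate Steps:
N(m) = 2 - 5/m + 15*m (N(m) = 14*m + ((-5/m + 2) + m) = 14*m + ((2 - 5/m) + m) = 14*m + (2 + m - 5/m) = 2 - 5/m + 15*m)
86016/(1/(-106350)) - 465936/N(268) = 86016/(1/(-106350)) - 465936/(2 - 5/268 + 15*268) = 86016/(-1/106350) - 465936/(2 - 5*1/268 + 4020) = 86016*(-106350) - 465936/(2 - 5/268 + 4020) = -9147801600 - 465936/1077891/268 = -9147801600 - 465936*268/1077891 = -9147801600 - 41623616/359297 = -3286777713098816/359297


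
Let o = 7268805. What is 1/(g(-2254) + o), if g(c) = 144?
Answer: 1/7268949 ≈ 1.3757e-7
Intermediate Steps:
1/(g(-2254) + o) = 1/(144 + 7268805) = 1/7268949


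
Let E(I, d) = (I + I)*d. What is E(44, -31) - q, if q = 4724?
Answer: -7452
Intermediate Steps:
E(I, d) = 2*I*d (E(I, d) = (2*I)*d = 2*I*d)
E(44, -31) - q = 2*44*(-31) - 1*4724 = -2728 - 4724 = -7452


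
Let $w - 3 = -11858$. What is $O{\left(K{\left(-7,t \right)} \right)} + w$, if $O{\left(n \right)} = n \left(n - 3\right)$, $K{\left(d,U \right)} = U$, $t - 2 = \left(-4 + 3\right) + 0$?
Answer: $-11857$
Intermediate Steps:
$w = -11855$ ($w = 3 - 11858 = -11855$)
$t = 1$ ($t = 2 + \left(\left(-4 + 3\right) + 0\right) = 2 + \left(-1 + 0\right) = 2 - 1 = 1$)
$O{\left(n \right)} = n \left(-3 + n\right)$
$O{\left(K{\left(-7,t \right)} \right)} + w = 1 \left(-3 + 1\right) - 11855 = 1 \left(-2\right) - 11855 = -2 - 11855 = -11857$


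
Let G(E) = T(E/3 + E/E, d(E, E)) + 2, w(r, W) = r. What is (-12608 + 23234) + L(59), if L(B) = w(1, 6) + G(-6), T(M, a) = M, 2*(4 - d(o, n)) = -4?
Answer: 10628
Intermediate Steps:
d(o, n) = 6 (d(o, n) = 4 - ½*(-4) = 4 + 2 = 6)
G(E) = 3 + E/3 (G(E) = (E/3 + E/E) + 2 = (E*(⅓) + 1) + 2 = (E/3 + 1) + 2 = (1 + E/3) + 2 = 3 + E/3)
L(B) = 2 (L(B) = 1 + (3 + (⅓)*(-6)) = 1 + (3 - 2) = 1 + 1 = 2)
(-12608 + 23234) + L(59) = (-12608 + 23234) + 2 = 10626 + 2 = 10628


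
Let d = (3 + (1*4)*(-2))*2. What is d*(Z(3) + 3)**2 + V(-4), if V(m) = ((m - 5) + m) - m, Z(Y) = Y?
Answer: -369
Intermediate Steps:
d = -10 (d = (3 + 4*(-2))*2 = (3 - 8)*2 = -5*2 = -10)
V(m) = -5 + m (V(m) = ((-5 + m) + m) - m = (-5 + 2*m) - m = -5 + m)
d*(Z(3) + 3)**2 + V(-4) = -10*(3 + 3)**2 + (-5 - 4) = -10*6**2 - 9 = -10*36 - 9 = -360 - 9 = -369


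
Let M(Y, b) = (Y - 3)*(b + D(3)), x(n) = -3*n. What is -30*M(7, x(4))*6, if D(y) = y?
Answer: 6480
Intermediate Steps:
M(Y, b) = (-3 + Y)*(3 + b) (M(Y, b) = (Y - 3)*(b + 3) = (-3 + Y)*(3 + b))
-30*M(7, x(4))*6 = -30*(-9 - (-9)*4 + 3*7 + 7*(-3*4))*6 = -30*(-9 - 3*(-12) + 21 + 7*(-12))*6 = -30*(-9 + 36 + 21 - 84)*6 = -30*(-36)*6 = 1080*6 = 6480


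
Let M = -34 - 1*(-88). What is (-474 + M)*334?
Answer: -140280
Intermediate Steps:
M = 54 (M = -34 + 88 = 54)
(-474 + M)*334 = (-474 + 54)*334 = -420*334 = -140280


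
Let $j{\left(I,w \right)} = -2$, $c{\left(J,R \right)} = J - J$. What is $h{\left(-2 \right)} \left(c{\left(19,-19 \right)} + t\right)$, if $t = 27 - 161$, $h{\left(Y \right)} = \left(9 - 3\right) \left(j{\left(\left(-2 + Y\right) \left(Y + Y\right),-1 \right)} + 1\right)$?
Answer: $804$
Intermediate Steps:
$c{\left(J,R \right)} = 0$
$h{\left(Y \right)} = -6$ ($h{\left(Y \right)} = \left(9 - 3\right) \left(-2 + 1\right) = 6 \left(-1\right) = -6$)
$t = -134$ ($t = 27 - 161 = -134$)
$h{\left(-2 \right)} \left(c{\left(19,-19 \right)} + t\right) = - 6 \left(0 - 134\right) = \left(-6\right) \left(-134\right) = 804$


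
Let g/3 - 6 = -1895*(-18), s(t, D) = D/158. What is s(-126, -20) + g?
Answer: 8085482/79 ≈ 1.0235e+5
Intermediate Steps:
s(t, D) = D/158 (s(t, D) = D*(1/158) = D/158)
g = 102348 (g = 18 + 3*(-1895*(-18)) = 18 + 3*34110 = 18 + 102330 = 102348)
s(-126, -20) + g = (1/158)*(-20) + 102348 = -10/79 + 102348 = 8085482/79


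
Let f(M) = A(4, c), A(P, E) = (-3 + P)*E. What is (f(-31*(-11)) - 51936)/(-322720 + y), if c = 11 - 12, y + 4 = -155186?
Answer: 51937/477910 ≈ 0.10868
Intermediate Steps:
y = -155190 (y = -4 - 155186 = -155190)
c = -1
A(P, E) = E*(-3 + P)
f(M) = -1 (f(M) = -(-3 + 4) = -1*1 = -1)
(f(-31*(-11)) - 51936)/(-322720 + y) = (-1 - 51936)/(-322720 - 155190) = -51937/(-477910) = -51937*(-1/477910) = 51937/477910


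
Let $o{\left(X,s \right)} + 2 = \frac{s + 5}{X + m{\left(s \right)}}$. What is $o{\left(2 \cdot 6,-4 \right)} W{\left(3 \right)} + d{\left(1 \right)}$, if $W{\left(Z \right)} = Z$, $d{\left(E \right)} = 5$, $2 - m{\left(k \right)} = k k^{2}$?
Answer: $- \frac{25}{26} \approx -0.96154$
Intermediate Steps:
$m{\left(k \right)} = 2 - k^{3}$ ($m{\left(k \right)} = 2 - k k^{2} = 2 - k^{3}$)
$o{\left(X,s \right)} = -2 + \frac{5 + s}{2 + X - s^{3}}$ ($o{\left(X,s \right)} = -2 + \frac{s + 5}{X - \left(-2 + s^{3}\right)} = -2 + \frac{5 + s}{2 + X - s^{3}}$)
$o{\left(2 \cdot 6,-4 \right)} W{\left(3 \right)} + d{\left(1 \right)} = \frac{1 - 4 - 2 \cdot 2 \cdot 6 + 2 \left(-4\right)^{3}}{2 + 2 \cdot 6 - \left(-4\right)^{3}} \cdot 3 + 5 = \frac{1 - 4 - 24 + 2 \left(-64\right)}{2 + 12 - -64} \cdot 3 + 5 = \frac{1 - 4 - 24 - 128}{2 + 12 + 64} \cdot 3 + 5 = \frac{1}{78} \left(-155\right) 3 + 5 = \left(- \frac{155}{78}\right) 3 + 5 = - \frac{155}{26} + 5 = - \frac{25}{26}$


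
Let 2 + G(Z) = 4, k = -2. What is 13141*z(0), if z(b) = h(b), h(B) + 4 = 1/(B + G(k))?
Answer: -91987/2 ≈ -45994.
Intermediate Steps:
G(Z) = 2 (G(Z) = -2 + 4 = 2)
h(B) = -4 + 1/(2 + B) (h(B) = -4 + 1/(B + 2) = -4 + 1/(2 + B))
z(b) = (-7 - 4*b)/(2 + b)
13141*z(0) = 13141*((-7 - 4*0)/(2 + 0)) = 13141*((-7 + 0)/2) = 13141*((½)*(-7)) = 13141*(-7/2) = -91987/2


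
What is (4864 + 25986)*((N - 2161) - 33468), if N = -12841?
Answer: -1495299500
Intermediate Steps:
(4864 + 25986)*((N - 2161) - 33468) = (4864 + 25986)*((-12841 - 2161) - 33468) = 30850*(-15002 - 33468) = 30850*(-48470) = -1495299500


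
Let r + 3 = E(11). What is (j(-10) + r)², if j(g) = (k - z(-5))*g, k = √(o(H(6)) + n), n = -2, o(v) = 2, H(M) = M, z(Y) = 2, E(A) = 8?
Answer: 625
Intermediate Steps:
r = 5 (r = -3 + 8 = 5)
k = 0 (k = √(2 - 2) = √0 = 0)
j(g) = -2*g (j(g) = (0 - 1*2)*g = (0 - 2)*g = -2*g)
(j(-10) + r)² = (-2*(-10) + 5)² = (20 + 5)² = 25² = 625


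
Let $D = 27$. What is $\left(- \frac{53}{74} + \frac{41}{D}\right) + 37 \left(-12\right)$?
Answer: $- \frac{885509}{1998} \approx -443.2$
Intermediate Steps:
$\left(- \frac{53}{74} + \frac{41}{D}\right) + 37 \left(-12\right) = \left(- \frac{53}{74} + \frac{41}{27}\right) + 37 \left(-12\right) = \left(\left(-53\right) \frac{1}{74} + 41 \cdot \frac{1}{27}\right) - 444 = \left(- \frac{53}{74} + \frac{41}{27}\right) - 444 = \frac{1603}{1998} - 444 = - \frac{885509}{1998}$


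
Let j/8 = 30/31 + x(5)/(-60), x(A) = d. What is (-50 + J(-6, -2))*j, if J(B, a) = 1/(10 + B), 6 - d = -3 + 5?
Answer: -166762/465 ≈ -358.63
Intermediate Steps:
d = 4 (d = 6 - (-3 + 5) = 6 - 1*2 = 6 - 2 = 4)
x(A) = 4
j = 3352/465 (j = 8*(30/31 + 4/(-60)) = 8*(30*(1/31) + 4*(-1/60)) = 8*(30/31 - 1/15) = 8*(419/465) = 3352/465 ≈ 7.2086)
(-50 + J(-6, -2))*j = (-50 + 1/(10 - 6))*(3352/465) = (-50 + 1/4)*(3352/465) = (-50 + ¼)*(3352/465) = -199/4*3352/465 = -166762/465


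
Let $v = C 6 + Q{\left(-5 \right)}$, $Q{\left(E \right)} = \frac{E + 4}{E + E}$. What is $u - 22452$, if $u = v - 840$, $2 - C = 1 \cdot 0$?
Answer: $- \frac{232799}{10} \approx -23280.0$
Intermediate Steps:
$Q{\left(E \right)} = \frac{4 + E}{2 E}$
$C = 2$ ($C = 2 - 1 \cdot 0 = 2 - 0 = 2 + 0 = 2$)
$v = \frac{121}{10}$ ($v = 2 \cdot 6 + \frac{4 - 5}{2 \left(-5\right)} = 12 + \frac{1}{2} \left(- \frac{1}{5}\right) \left(-1\right) = 12 + \frac{1}{10} = \frac{121}{10} \approx 12.1$)
$u = - \frac{8279}{10}$ ($u = \frac{121}{10} - 840 = - \frac{8279}{10} \approx -827.9$)
$u - 22452 = - \frac{8279}{10} - 22452 = - \frac{232799}{10}$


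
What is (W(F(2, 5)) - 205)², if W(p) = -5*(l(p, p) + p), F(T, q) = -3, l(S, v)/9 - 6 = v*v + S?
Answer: 532900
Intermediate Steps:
l(S, v) = 54 + 9*S + 9*v² (l(S, v) = 54 + 9*(v*v + S) = 54 + 9*(v² + S) = 54 + 9*(S + v²) = 54 + (9*S + 9*v²) = 54 + 9*S + 9*v²)
W(p) = -270 - 50*p - 45*p² (W(p) = -5*((54 + 9*p + 9*p²) + p) = -5*(54 + 9*p² + 10*p) = -270 - 50*p - 45*p²)
(W(F(2, 5)) - 205)² = ((-270 - 50*(-3) - 45*(-3)²) - 205)² = ((-270 + 150 - 45*9) - 205)² = ((-270 + 150 - 405) - 205)² = (-525 - 205)² = (-730)² = 532900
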